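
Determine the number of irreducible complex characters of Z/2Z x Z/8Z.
16

Details: The number of irreducible complex representations of a finite group equals its number of conjugacy classes. Z/2Z x Z/8Z is abelian of order 16, so every element is its own conjugacy class: 16 classes, so Z/2Z x Z/8Z (order 16) has exactly 16 irreducible complex representations.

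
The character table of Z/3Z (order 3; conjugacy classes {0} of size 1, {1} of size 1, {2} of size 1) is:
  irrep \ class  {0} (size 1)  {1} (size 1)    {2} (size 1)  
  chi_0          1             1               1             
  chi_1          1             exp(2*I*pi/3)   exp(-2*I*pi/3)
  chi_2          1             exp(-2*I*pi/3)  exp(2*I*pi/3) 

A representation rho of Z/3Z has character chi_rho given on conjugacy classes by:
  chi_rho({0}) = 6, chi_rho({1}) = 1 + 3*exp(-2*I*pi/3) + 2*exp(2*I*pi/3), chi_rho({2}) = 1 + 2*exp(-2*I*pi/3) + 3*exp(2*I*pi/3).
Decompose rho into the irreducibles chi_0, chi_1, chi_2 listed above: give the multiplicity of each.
Multiplicities: chi_0: 1, chi_1: 2, chi_2: 3.

Solution. Use <chi_rho, chi> = (1/|G|) sum_C |C| * chi_rho(C) * conj(chi(C)) with |G| = 3 for each irreducible chi in the table:
  <chi_rho, chi_0> = (1/3)[1*(6)*conj(1) + 1*(1 + 3*exp(-2*I*pi/3) + 2*exp(2*I*pi/3))*conj(1) + 1*(1 + 2*exp(-2*I*pi/3) + 3*exp(2*I*pi/3))*conj(1)]
      = (1/3)[(6) + (1 + 3*exp(-2*I*pi/3) + 2*exp(2*I*pi/3)) + (1 + 2*exp(-2*I*pi/3) + 3*exp(2*I*pi/3))] = 3/3 = 1
  <chi_rho, chi_1> = (1/3)[1*(6)*conj(1) + 1*(1 + 3*exp(-2*I*pi/3) + 2*exp(2*I*pi/3))*conj(exp(2*I*pi/3)) + 1*(1 + 2*exp(-2*I*pi/3) + 3*exp(2*I*pi/3))*conj(exp(-2*I*pi/3))]
      = (1/3)[(6) + (2 + exp(-2*I*pi/3) + 3*exp(2*I*pi/3)) + (2 + 3*exp(-2*I*pi/3) + exp(2*I*pi/3))] = 6/3 = 2
  <chi_rho, chi_2> = (1/3)[1*(6)*conj(1) + 1*(1 + 3*exp(-2*I*pi/3) + 2*exp(2*I*pi/3))*conj(exp(-2*I*pi/3)) + 1*(1 + 2*exp(-2*I*pi/3) + 3*exp(2*I*pi/3))*conj(exp(2*I*pi/3))]
      = (1/3)[(6) + (3 + 2*exp(-2*I*pi/3) + exp(2*I*pi/3)) + (3 + exp(-2*I*pi/3) + 2*exp(2*I*pi/3))] = 9/3 = 3
(Exp terms are combined using exp(i*s)*conj(exp(i*t)) = exp(i*(s-t)), and sums of them are collapsed using the identity that for every m > 1 the m distinct m-th roots of unity sum to 0, e.g. 1 + exp(2*I*pi/3) + exp(-2*I*pi/3) = 0.)
Dimension check: dim(rho) = sum (mult * dim) = 1*1 + 2*1 + 3*1 = 6 = chi_rho(e) = 6.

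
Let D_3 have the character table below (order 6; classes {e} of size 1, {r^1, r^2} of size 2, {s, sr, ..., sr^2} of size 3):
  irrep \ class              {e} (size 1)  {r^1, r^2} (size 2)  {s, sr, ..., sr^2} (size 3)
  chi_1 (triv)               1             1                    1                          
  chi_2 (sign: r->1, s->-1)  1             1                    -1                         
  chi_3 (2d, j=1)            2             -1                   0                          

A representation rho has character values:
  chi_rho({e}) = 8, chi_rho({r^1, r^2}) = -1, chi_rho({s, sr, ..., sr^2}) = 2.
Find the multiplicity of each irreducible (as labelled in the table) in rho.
Multiplicities: chi_1: 2, chi_2: 0, chi_3: 3.

Argument: Use <chi_rho, chi> = (1/|G|) sum_C |C| * chi_rho(C) * conj(chi(C)) with |G| = 6 for each irreducible chi in the table:
  <chi_rho, chi_1> = (1/6)[1*(8)*conj(1) + 2*(-1)*conj(1) + 3*(2)*conj(1)]
      = (1/6)[(8) + (-2) + (6)] = 12/6 = 2
  <chi_rho, chi_2> = (1/6)[1*(8)*conj(1) + 2*(-1)*conj(1) + 3*(2)*conj(-1)]
      = (1/6)[(8) + (-2) + (-6)] = 0/6 = 0
  <chi_rho, chi_3> = (1/6)[1*(8)*conj(2) + 2*(-1)*conj(-1) + 3*(2)*conj(0)]
      = (1/6)[(16) + (2) + (0)] = 18/6 = 3
Dimension check: dim(rho) = sum (mult * dim) = 2*1 + 0*1 + 3*2 = 8 = chi_rho(e) = 8.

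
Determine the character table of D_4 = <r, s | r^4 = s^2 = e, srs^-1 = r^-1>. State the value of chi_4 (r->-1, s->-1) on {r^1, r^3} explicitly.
Conjugacy classes: {e} of size 1, {r^2} of size 1, {r^1, r^3} of size 2, {s, sr^2, ...} of size 2, {sr, sr^3, ...} of size 2.
Character table:
  irrep \ class              {e} (size 1)  {r^2} (size 1)  {r^1, r^3} (size 2)  {s, sr^2, ...} (size 2)  {sr, sr^3, ...} (size 2)
  chi_1 (triv)               1             1               1                    1                        1                       
  chi_2 (sign: r->1, s->-1)  1             1               1                    -1                       -1                      
  chi_3 (r->-1, s->1)        1             1               -1                   1                        -1                      
  chi_4 (r->-1, s->-1)       1             1               -1                   -1                       1                       
  chi_5 (2d, j=1)            2             -2              0                    0                        0                       

Spot check: chi_4 (r->-1, s->-1) on {r^1, r^3} = -1.

Proof sketch: D_4 has order 2*4 = 8 with 5 conjugacy classes, hence 5 irreducibles. Sum of squared dims 1 + 1 + 1 + 1 + 4 = 8 = |G|. Linear characters come from the abelianisation; the 2-dimensional irreps have character r^k -> 2*cos(2*pi*j*k/4), reflections -> 0.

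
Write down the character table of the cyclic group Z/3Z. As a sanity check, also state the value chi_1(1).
Character table of Z/3Z (irreps indexed chi_0,...,chi_2 with chi_k(m) = zeta_3^(k*m), zeta_3 = exp(2*pi*i/3)):
  irrep \ class  {0} (size 1)  {1} (size 1)    {2} (size 1)  
  chi_0          1             1               1             
  chi_1          1             exp(2*I*pi/3)   exp(-2*I*pi/3)
  chi_2          1             exp(-2*I*pi/3)  exp(2*I*pi/3) 

Spot check: chi_1(1) = zeta_3^(1*1) = zeta_3^1 = exp(2*I*pi/3).

Why: Z/3Z is abelian, so all 3 irreducible complex representations are 1-dimensional. They are given by chi_k(m) = zeta_3^(k*m) for k = 0,...,2. Row orthogonality: sum_m chi_k(m) conj(chi_l(m)) = 3 * [k = l].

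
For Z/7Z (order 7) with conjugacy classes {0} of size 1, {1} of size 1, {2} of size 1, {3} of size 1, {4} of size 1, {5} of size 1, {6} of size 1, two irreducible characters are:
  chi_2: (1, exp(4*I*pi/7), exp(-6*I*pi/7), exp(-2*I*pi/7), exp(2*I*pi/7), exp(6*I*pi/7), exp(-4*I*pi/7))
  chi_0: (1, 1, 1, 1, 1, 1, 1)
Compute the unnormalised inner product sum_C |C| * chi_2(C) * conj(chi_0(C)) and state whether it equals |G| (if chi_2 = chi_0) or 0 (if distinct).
Sum = 0; so <chi_2, chi_0> = 0 (distinct irreducibles are orthogonal).

Proof sketch: Compute term by term over conjugacy classes (|C| * chi_2(C) * conj(chi_0(C))):
  1*(1)*conj(1) + 1*(exp(4*I*pi/7))*conj(1) + 1*(exp(-6*I*pi/7))*conj(1) + 1*(exp(-2*I*pi/7))*conj(1) + 1*(exp(2*I*pi/7))*conj(1) + 1*(exp(6*I*pi/7))*conj(1) + 1*(exp(-4*I*pi/7))*conj(1)
  = (1) + (exp(4*I*pi/7)) + (exp(-6*I*pi/7)) + (exp(-2*I*pi/7)) + (exp(2*I*pi/7)) + (exp(6*I*pi/7)) + (exp(-4*I*pi/7))
  = 0.
(Exp terms are combined using exp(i*s)*conj(exp(i*t)) = exp(i*(s-t)), and sums of them are collapsed using the identity that for every m > 1 the m distinct m-th roots of unity sum to 0, e.g. 1 + exp(2*I*pi/3) + exp(-2*I*pi/3) = 0.)
Dividing by |G| = 7 gives 0/7 = 0, matching the row-orthogonality relation <chi_2, chi_0> = [chi_2 = chi_0].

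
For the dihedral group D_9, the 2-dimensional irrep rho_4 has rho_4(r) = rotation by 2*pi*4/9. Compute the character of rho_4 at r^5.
chi_{rho_4}(r^5) = 2*cos(2*pi*4*5/9) = 2*cos(40*pi/9)

Details: rho_4(r^5) is rotation by angle 2*pi*4*5/9, whose trace is 2*cos(2*pi*4*5/9) = 2*cos(40*pi/9).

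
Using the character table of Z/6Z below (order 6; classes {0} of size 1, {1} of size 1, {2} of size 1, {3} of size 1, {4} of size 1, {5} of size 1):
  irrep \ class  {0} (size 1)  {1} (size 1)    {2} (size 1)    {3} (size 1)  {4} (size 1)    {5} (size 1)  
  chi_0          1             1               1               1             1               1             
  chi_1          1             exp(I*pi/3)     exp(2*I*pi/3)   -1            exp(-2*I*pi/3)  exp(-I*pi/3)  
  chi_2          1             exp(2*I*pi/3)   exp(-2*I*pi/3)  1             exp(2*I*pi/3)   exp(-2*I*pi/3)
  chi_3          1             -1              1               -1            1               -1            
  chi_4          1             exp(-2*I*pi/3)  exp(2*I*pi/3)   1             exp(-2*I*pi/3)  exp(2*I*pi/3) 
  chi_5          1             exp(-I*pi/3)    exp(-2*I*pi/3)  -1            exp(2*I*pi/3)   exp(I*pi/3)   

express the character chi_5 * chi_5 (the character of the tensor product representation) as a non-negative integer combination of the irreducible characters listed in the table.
chi_5 tensor chi_5 = chi_4 (all other irreducibles have multiplicity 0).

The character of a tensor product is the pointwise product (chi_5 * chi_5)(C) = chi_5(C) * chi_5(C):
  {0}: (1)*(1), {1}: (exp(-I*pi/3))*(exp(-I*pi/3)), {2}: (exp(-2*I*pi/3))*(exp(-2*I*pi/3)), {3}: (-1)*(-1), {4}: (exp(2*I*pi/3))*(exp(2*I*pi/3)), {5}: (exp(I*pi/3))*(exp(I*pi/3))
so (chi_5 * chi_5) takes values
  {0} -> 1, {1} -> exp(-2*I*pi/3), {2} -> exp(2*I*pi/3), {3} -> 1, {4} -> exp(-2*I*pi/3), {5} -> exp(2*I*pi/3).
Now take the inner product of this character with each irreducible chi from the table, <chi_5*chi_5, chi> = (1/6) sum_C |C| (chi_5*chi_5)(C) conj(chi(C)):
  <chi_5*chi_5, chi_0> = (1/6)[1*(1)*conj(1) + 1*(exp(-2*I*pi/3))*conj(1) + 1*(exp(2*I*pi/3))*conj(1) + 1*(1)*conj(1) + 1*(exp(-2*I*pi/3))*conj(1) + 1*(exp(2*I*pi/3))*conj(1)]
      = (1/6)[(1) + (exp(-2*I*pi/3)) + (exp(2*I*pi/3)) + (1) + (exp(-2*I*pi/3)) + (exp(2*I*pi/3))] = 0/6 = 0
  <chi_5*chi_5, chi_1> = (1/6)[1*(1)*conj(1) + 1*(exp(-2*I*pi/3))*conj(exp(I*pi/3)) + 1*(exp(2*I*pi/3))*conj(exp(2*I*pi/3)) + 1*(1)*conj(-1) + 1*(exp(-2*I*pi/3))*conj(exp(-2*I*pi/3)) + 1*(exp(2*I*pi/3))*conj(exp(-I*pi/3))]
      = (1/6)[(1) + (-1) + (1) + (-1) + (1) + (-1)] = 0/6 = 0
  <chi_5*chi_5, chi_2> = (1/6)[1*(1)*conj(1) + 1*(exp(-2*I*pi/3))*conj(exp(2*I*pi/3)) + 1*(exp(2*I*pi/3))*conj(exp(-2*I*pi/3)) + 1*(1)*conj(1) + 1*(exp(-2*I*pi/3))*conj(exp(2*I*pi/3)) + 1*(exp(2*I*pi/3))*conj(exp(-2*I*pi/3))]
      = (1/6)[(1) + (exp(2*I*pi/3)) + (exp(-2*I*pi/3)) + (1) + (exp(2*I*pi/3)) + (exp(-2*I*pi/3))] = 0/6 = 0
  <chi_5*chi_5, chi_3> = (1/6)[1*(1)*conj(1) + 1*(exp(-2*I*pi/3))*conj(-1) + 1*(exp(2*I*pi/3))*conj(1) + 1*(1)*conj(-1) + 1*(exp(-2*I*pi/3))*conj(1) + 1*(exp(2*I*pi/3))*conj(-1)]
      = (1/6)[(1) + (-exp(-2*I*pi/3)) + (exp(2*I*pi/3)) + (-1) + (exp(-2*I*pi/3)) + (-exp(2*I*pi/3))] = 0/6 = 0
  <chi_5*chi_5, chi_4> = (1/6)[1*(1)*conj(1) + 1*(exp(-2*I*pi/3))*conj(exp(-2*I*pi/3)) + 1*(exp(2*I*pi/3))*conj(exp(2*I*pi/3)) + 1*(1)*conj(1) + 1*(exp(-2*I*pi/3))*conj(exp(-2*I*pi/3)) + 1*(exp(2*I*pi/3))*conj(exp(2*I*pi/3))]
      = (1/6)[(1) + (1) + (1) + (1) + (1) + (1)] = 6/6 = 1
  <chi_5*chi_5, chi_5> = (1/6)[1*(1)*conj(1) + 1*(exp(-2*I*pi/3))*conj(exp(-I*pi/3)) + 1*(exp(2*I*pi/3))*conj(exp(-2*I*pi/3)) + 1*(1)*conj(-1) + 1*(exp(-2*I*pi/3))*conj(exp(2*I*pi/3)) + 1*(exp(2*I*pi/3))*conj(exp(I*pi/3))]
      = (1/6)[(1) + (exp(-I*pi/3)) + (exp(-2*I*pi/3)) + (-1) + (exp(2*I*pi/3)) + (exp(I*pi/3))] = 0/6 = 0
(Exp terms are combined using exp(i*s)*conj(exp(i*t)) = exp(i*(s-t)), and sums of them are collapsed using the identity that for every m > 1 the m distinct m-th roots of unity sum to 0, e.g. 1 + exp(2*I*pi/3) + exp(-2*I*pi/3) = 0.)
Hence the multiplicities are chi_4: 1. Dimension check: dim(chi_5)*dim(chi_5) = 1*1 = 1 and sum (mult * dim) = 1*1 = 1.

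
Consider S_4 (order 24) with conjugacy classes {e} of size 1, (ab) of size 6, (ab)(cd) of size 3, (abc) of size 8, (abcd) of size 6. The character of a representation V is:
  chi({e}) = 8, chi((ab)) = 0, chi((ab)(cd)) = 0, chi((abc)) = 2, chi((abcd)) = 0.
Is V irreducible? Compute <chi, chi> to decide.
Not irreducible (reducible): <chi, chi> = 4 > 1.

Solution. <chi, chi> = (1/|G|) sum_C |C| * |chi(C)|^2 = (1/24)[1*|8|^2 + 6*|0|^2 + 3*|0|^2 + 8*|2|^2 + 6*|0|^2]
  = (1/24)[(64) + (0) + (0) + (32) + (0)] = 96/24 = 4.
A character is irreducible iff <chi, chi> = 1, so this representation is reducible.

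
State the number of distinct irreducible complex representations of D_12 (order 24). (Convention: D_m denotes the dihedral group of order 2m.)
9

Details: The number of irreducible complex representations of a finite group equals its number of conjugacy classes. D_12 has 9 conjugacy classes (n/2 + 3 for n even), so D_12 (order 24) has exactly 9 irreducible complex representations.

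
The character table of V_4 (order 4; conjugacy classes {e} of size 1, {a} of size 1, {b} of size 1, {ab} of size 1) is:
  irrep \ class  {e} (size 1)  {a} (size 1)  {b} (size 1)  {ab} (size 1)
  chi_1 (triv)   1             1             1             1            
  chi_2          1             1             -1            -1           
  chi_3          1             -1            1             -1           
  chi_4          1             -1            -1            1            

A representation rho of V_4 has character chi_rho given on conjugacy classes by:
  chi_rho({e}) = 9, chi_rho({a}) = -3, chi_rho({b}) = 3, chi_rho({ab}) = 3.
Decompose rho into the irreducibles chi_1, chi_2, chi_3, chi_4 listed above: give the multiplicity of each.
Multiplicities: chi_1: 3, chi_2: 0, chi_3: 3, chi_4: 3.

Details: Use <chi_rho, chi> = (1/|G|) sum_C |C| * chi_rho(C) * conj(chi(C)) with |G| = 4 for each irreducible chi in the table:
  <chi_rho, chi_1> = (1/4)[1*(9)*conj(1) + 1*(-3)*conj(1) + 1*(3)*conj(1) + 1*(3)*conj(1)]
      = (1/4)[(9) + (-3) + (3) + (3)] = 12/4 = 3
  <chi_rho, chi_2> = (1/4)[1*(9)*conj(1) + 1*(-3)*conj(1) + 1*(3)*conj(-1) + 1*(3)*conj(-1)]
      = (1/4)[(9) + (-3) + (-3) + (-3)] = 0/4 = 0
  <chi_rho, chi_3> = (1/4)[1*(9)*conj(1) + 1*(-3)*conj(-1) + 1*(3)*conj(1) + 1*(3)*conj(-1)]
      = (1/4)[(9) + (3) + (3) + (-3)] = 12/4 = 3
  <chi_rho, chi_4> = (1/4)[1*(9)*conj(1) + 1*(-3)*conj(-1) + 1*(3)*conj(-1) + 1*(3)*conj(1)]
      = (1/4)[(9) + (3) + (-3) + (3)] = 12/4 = 3
Dimension check: dim(rho) = sum (mult * dim) = 3*1 + 0*1 + 3*1 + 3*1 = 9 = chi_rho(e) = 9.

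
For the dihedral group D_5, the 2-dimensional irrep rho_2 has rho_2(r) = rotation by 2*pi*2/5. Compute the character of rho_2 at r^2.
chi_{rho_2}(r^2) = 2*cos(2*pi*2*2/5) = -1/2 + sqrt(5)/2

Argument: rho_2(r^2) is rotation by angle 2*pi*2*2/5, whose trace is 2*cos(2*pi*2*2/5) = -1/2 + sqrt(5)/2.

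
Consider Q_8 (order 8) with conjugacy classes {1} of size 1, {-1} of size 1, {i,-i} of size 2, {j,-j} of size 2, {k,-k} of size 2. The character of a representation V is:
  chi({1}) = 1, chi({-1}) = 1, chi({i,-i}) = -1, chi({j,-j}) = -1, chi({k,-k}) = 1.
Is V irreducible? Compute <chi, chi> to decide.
Irreducible: <chi, chi> = 1.

<chi, chi> = (1/|G|) sum_C |C| * |chi(C)|^2 = (1/8)[1*|1|^2 + 1*|1|^2 + 2*|-1|^2 + 2*|-1|^2 + 2*|1|^2]
  = (1/8)[(1) + (1) + (2) + (2) + (2)] = 8/8 = 1.
A character is irreducible iff <chi, chi> = 1, so this representation is irreducible.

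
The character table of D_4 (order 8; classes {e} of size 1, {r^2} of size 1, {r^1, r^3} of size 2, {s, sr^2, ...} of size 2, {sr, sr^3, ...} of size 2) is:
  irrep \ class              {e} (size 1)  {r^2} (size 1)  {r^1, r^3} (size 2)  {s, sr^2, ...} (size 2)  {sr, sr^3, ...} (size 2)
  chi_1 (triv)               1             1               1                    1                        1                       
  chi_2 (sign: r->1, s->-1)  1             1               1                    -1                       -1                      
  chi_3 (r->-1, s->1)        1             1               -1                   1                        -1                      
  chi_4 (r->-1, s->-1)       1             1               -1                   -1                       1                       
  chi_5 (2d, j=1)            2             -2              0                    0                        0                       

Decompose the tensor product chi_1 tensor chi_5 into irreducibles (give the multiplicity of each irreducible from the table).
chi_1 tensor chi_5 = chi_5 (all other irreducibles have multiplicity 0).

The character of a tensor product is the pointwise product (chi_1 * chi_5)(C) = chi_1(C) * chi_5(C):
  {e}: (1)*(2), {r^2}: (1)*(-2), {r^1, r^3}: (1)*(0), {s, sr^2, ...}: (1)*(0), {sr, sr^3, ...}: (1)*(0)
so (chi_1 * chi_5) takes values
  {e} -> 2, {r^2} -> -2, {r^1, r^3} -> 0, {s, sr^2, ...} -> 0, {sr, sr^3, ...} -> 0.
Now take the inner product of this character with each irreducible chi from the table, <chi_1*chi_5, chi> = (1/8) sum_C |C| (chi_1*chi_5)(C) conj(chi(C)):
  <chi_1*chi_5, chi_1> = (1/8)[1*(2)*conj(1) + 1*(-2)*conj(1) + 2*(0)*conj(1) + 2*(0)*conj(1) + 2*(0)*conj(1)]
      = (1/8)[(2) + (-2) + (0) + (0) + (0)] = 0/8 = 0
  <chi_1*chi_5, chi_2> = (1/8)[1*(2)*conj(1) + 1*(-2)*conj(1) + 2*(0)*conj(1) + 2*(0)*conj(-1) + 2*(0)*conj(-1)]
      = (1/8)[(2) + (-2) + (0) + (0) + (0)] = 0/8 = 0
  <chi_1*chi_5, chi_3> = (1/8)[1*(2)*conj(1) + 1*(-2)*conj(1) + 2*(0)*conj(-1) + 2*(0)*conj(1) + 2*(0)*conj(-1)]
      = (1/8)[(2) + (-2) + (0) + (0) + (0)] = 0/8 = 0
  <chi_1*chi_5, chi_4> = (1/8)[1*(2)*conj(1) + 1*(-2)*conj(1) + 2*(0)*conj(-1) + 2*(0)*conj(-1) + 2*(0)*conj(1)]
      = (1/8)[(2) + (-2) + (0) + (0) + (0)] = 0/8 = 0
  <chi_1*chi_5, chi_5> = (1/8)[1*(2)*conj(2) + 1*(-2)*conj(-2) + 2*(0)*conj(0) + 2*(0)*conj(0) + 2*(0)*conj(0)]
      = (1/8)[(4) + (4) + (0) + (0) + (0)] = 8/8 = 1
Hence the multiplicities are chi_5: 1. Dimension check: dim(chi_1)*dim(chi_5) = 1*2 = 2 and sum (mult * dim) = 1*2 = 2.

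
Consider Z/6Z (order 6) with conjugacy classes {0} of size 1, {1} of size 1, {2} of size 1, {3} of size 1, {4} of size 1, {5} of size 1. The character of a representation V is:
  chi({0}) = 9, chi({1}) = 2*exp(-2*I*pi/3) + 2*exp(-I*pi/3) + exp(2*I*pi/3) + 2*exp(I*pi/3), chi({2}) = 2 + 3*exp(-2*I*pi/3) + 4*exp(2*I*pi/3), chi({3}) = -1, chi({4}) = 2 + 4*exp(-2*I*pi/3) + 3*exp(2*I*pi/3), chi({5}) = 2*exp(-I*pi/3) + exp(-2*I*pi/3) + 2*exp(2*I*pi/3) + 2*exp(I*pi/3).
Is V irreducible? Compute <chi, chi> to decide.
Not irreducible (reducible): <chi, chi> = 15 > 1.

Proof sketch: <chi, chi> = (1/|G|) sum_C |C| * |chi(C)|^2 = (1/6)[1*|9|^2 + 1*|2*exp(-2*I*pi/3) + 2*exp(-I*pi/3) + exp(2*I*pi/3) + 2*exp(I*pi/3)|^2 + 1*|2 + 3*exp(-2*I*pi/3) + 4*exp(2*I*pi/3)|^2 + 1*|-1|^2 + 1*|2 + 4*exp(-2*I*pi/3) + 3*exp(2*I*pi/3)|^2 + 1*|2*exp(-I*pi/3) + exp(-2*I*pi/3) + 2*exp(2*I*pi/3) + 2*exp(I*pi/3)|^2]
  = (1/6)[(81) + (1) + (3) + (1) + (3) + (1)] = 90/6 = 15.
(Exp terms are combined using exp(i*s)*conj(exp(i*t)) = exp(i*(s-t)), and sums of them are collapsed using the identity that for every m > 1 the m distinct m-th roots of unity sum to 0, e.g. 1 + exp(2*I*pi/3) + exp(-2*I*pi/3) = 0.)
A character is irreducible iff <chi, chi> = 1, so this representation is reducible.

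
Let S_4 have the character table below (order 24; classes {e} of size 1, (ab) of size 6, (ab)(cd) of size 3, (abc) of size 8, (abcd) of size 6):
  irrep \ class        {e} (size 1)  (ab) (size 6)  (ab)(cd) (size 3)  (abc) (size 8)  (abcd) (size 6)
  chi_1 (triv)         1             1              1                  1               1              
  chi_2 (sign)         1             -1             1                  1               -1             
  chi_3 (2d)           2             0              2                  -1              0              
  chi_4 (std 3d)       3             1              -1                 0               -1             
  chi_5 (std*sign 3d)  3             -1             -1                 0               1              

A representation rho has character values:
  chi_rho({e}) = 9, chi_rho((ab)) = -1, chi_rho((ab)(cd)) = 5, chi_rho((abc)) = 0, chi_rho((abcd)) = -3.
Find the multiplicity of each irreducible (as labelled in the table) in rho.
Multiplicities: chi_1: 0, chi_2: 2, chi_3: 2, chi_4: 1, chi_5: 0.

Use <chi_rho, chi> = (1/|G|) sum_C |C| * chi_rho(C) * conj(chi(C)) with |G| = 24 for each irreducible chi in the table:
  <chi_rho, chi_1> = (1/24)[1*(9)*conj(1) + 6*(-1)*conj(1) + 3*(5)*conj(1) + 8*(0)*conj(1) + 6*(-3)*conj(1)]
      = (1/24)[(9) + (-6) + (15) + (0) + (-18)] = 0/24 = 0
  <chi_rho, chi_2> = (1/24)[1*(9)*conj(1) + 6*(-1)*conj(-1) + 3*(5)*conj(1) + 8*(0)*conj(1) + 6*(-3)*conj(-1)]
      = (1/24)[(9) + (6) + (15) + (0) + (18)] = 48/24 = 2
  <chi_rho, chi_3> = (1/24)[1*(9)*conj(2) + 6*(-1)*conj(0) + 3*(5)*conj(2) + 8*(0)*conj(-1) + 6*(-3)*conj(0)]
      = (1/24)[(18) + (0) + (30) + (0) + (0)] = 48/24 = 2
  <chi_rho, chi_4> = (1/24)[1*(9)*conj(3) + 6*(-1)*conj(1) + 3*(5)*conj(-1) + 8*(0)*conj(0) + 6*(-3)*conj(-1)]
      = (1/24)[(27) + (-6) + (-15) + (0) + (18)] = 24/24 = 1
  <chi_rho, chi_5> = (1/24)[1*(9)*conj(3) + 6*(-1)*conj(-1) + 3*(5)*conj(-1) + 8*(0)*conj(0) + 6*(-3)*conj(1)]
      = (1/24)[(27) + (6) + (-15) + (0) + (-18)] = 0/24 = 0
Dimension check: dim(rho) = sum (mult * dim) = 0*1 + 2*1 + 2*2 + 1*3 + 0*3 = 9 = chi_rho(e) = 9.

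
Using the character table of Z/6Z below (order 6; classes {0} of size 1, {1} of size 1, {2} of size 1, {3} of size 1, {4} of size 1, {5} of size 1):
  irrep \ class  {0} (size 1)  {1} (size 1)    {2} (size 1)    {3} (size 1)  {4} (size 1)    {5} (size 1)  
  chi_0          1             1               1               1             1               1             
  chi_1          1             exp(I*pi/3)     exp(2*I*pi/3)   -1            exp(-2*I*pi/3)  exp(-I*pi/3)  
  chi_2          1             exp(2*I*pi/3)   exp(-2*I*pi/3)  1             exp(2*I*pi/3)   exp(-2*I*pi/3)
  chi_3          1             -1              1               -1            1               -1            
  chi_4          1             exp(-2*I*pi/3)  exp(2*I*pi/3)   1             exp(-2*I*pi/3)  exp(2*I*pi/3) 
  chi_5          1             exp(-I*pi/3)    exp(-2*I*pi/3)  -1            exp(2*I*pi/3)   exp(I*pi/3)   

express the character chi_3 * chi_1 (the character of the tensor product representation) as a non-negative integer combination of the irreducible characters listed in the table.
chi_3 tensor chi_1 = chi_4 (all other irreducibles have multiplicity 0).

Reasoning: The character of a tensor product is the pointwise product (chi_3 * chi_1)(C) = chi_3(C) * chi_1(C):
  {0}: (1)*(1), {1}: (-1)*(exp(I*pi/3)), {2}: (1)*(exp(2*I*pi/3)), {3}: (-1)*(-1), {4}: (1)*(exp(-2*I*pi/3)), {5}: (-1)*(exp(-I*pi/3))
so (chi_3 * chi_1) takes values
  {0} -> 1, {1} -> -exp(I*pi/3), {2} -> exp(2*I*pi/3), {3} -> 1, {4} -> exp(-2*I*pi/3), {5} -> -exp(-I*pi/3).
Now take the inner product of this character with each irreducible chi from the table, <chi_3*chi_1, chi> = (1/6) sum_C |C| (chi_3*chi_1)(C) conj(chi(C)):
  <chi_3*chi_1, chi_0> = (1/6)[1*(1)*conj(1) + 1*(-exp(I*pi/3))*conj(1) + 1*(exp(2*I*pi/3))*conj(1) + 1*(1)*conj(1) + 1*(exp(-2*I*pi/3))*conj(1) + 1*(-exp(-I*pi/3))*conj(1)]
      = (1/6)[(1) + (-exp(I*pi/3)) + (exp(2*I*pi/3)) + (1) + (exp(-2*I*pi/3)) + (-exp(-I*pi/3))] = 0/6 = 0
  <chi_3*chi_1, chi_1> = (1/6)[1*(1)*conj(1) + 1*(-exp(I*pi/3))*conj(exp(I*pi/3)) + 1*(exp(2*I*pi/3))*conj(exp(2*I*pi/3)) + 1*(1)*conj(-1) + 1*(exp(-2*I*pi/3))*conj(exp(-2*I*pi/3)) + 1*(-exp(-I*pi/3))*conj(exp(-I*pi/3))]
      = (1/6)[(1) + (-1) + (1) + (-1) + (1) + (-1)] = 0/6 = 0
  <chi_3*chi_1, chi_2> = (1/6)[1*(1)*conj(1) + 1*(-exp(I*pi/3))*conj(exp(2*I*pi/3)) + 1*(exp(2*I*pi/3))*conj(exp(-2*I*pi/3)) + 1*(1)*conj(1) + 1*(exp(-2*I*pi/3))*conj(exp(2*I*pi/3)) + 1*(-exp(-I*pi/3))*conj(exp(-2*I*pi/3))]
      = (1/6)[(1) + (-exp(-I*pi/3)) + (exp(-2*I*pi/3)) + (1) + (exp(2*I*pi/3)) + (-exp(I*pi/3))] = 0/6 = 0
  <chi_3*chi_1, chi_3> = (1/6)[1*(1)*conj(1) + 1*(-exp(I*pi/3))*conj(-1) + 1*(exp(2*I*pi/3))*conj(1) + 1*(1)*conj(-1) + 1*(exp(-2*I*pi/3))*conj(1) + 1*(-exp(-I*pi/3))*conj(-1)]
      = (1/6)[(1) + (exp(I*pi/3)) + (exp(2*I*pi/3)) + (-1) + (exp(-2*I*pi/3)) + (exp(-I*pi/3))] = 0/6 = 0
  <chi_3*chi_1, chi_4> = (1/6)[1*(1)*conj(1) + 1*(-exp(I*pi/3))*conj(exp(-2*I*pi/3)) + 1*(exp(2*I*pi/3))*conj(exp(2*I*pi/3)) + 1*(1)*conj(1) + 1*(exp(-2*I*pi/3))*conj(exp(-2*I*pi/3)) + 1*(-exp(-I*pi/3))*conj(exp(2*I*pi/3))]
      = (1/6)[(1) + (1) + (1) + (1) + (1) + (1)] = 6/6 = 1
  <chi_3*chi_1, chi_5> = (1/6)[1*(1)*conj(1) + 1*(-exp(I*pi/3))*conj(exp(-I*pi/3)) + 1*(exp(2*I*pi/3))*conj(exp(-2*I*pi/3)) + 1*(1)*conj(-1) + 1*(exp(-2*I*pi/3))*conj(exp(2*I*pi/3)) + 1*(-exp(-I*pi/3))*conj(exp(I*pi/3))]
      = (1/6)[(1) + (-exp(2*I*pi/3)) + (exp(-2*I*pi/3)) + (-1) + (exp(2*I*pi/3)) + (-exp(-2*I*pi/3))] = 0/6 = 0
(Exp terms are combined using exp(i*s)*conj(exp(i*t)) = exp(i*(s-t)), and sums of them are collapsed using the identity that for every m > 1 the m distinct m-th roots of unity sum to 0, e.g. 1 + exp(2*I*pi/3) + exp(-2*I*pi/3) = 0.)
Hence the multiplicities are chi_4: 1. Dimension check: dim(chi_3)*dim(chi_1) = 1*1 = 1 and sum (mult * dim) = 1*1 = 1.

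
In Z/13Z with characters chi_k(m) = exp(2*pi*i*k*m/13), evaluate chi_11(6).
chi_11(6) = zeta_13^66 = exp(2*I*pi/13)

Argument: chi_11(6) = zeta_13^(11*6) = zeta_13^66. Since zeta_13^13 = 1, this equals zeta_13^1 = exp(2*pi*i*1/13) = exp(2*I*pi/13).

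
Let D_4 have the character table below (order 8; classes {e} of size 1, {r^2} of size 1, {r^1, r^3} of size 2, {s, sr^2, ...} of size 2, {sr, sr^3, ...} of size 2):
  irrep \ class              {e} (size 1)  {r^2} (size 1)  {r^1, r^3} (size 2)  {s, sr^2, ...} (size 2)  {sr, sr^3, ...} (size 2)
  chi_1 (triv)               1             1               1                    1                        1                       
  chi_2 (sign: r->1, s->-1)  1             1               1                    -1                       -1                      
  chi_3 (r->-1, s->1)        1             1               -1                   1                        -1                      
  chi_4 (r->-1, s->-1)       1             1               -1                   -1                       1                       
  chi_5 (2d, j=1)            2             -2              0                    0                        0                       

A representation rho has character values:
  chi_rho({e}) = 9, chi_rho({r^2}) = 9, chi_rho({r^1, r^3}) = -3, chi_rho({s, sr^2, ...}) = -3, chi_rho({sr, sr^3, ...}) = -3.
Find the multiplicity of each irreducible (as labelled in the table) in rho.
Multiplicities: chi_1: 0, chi_2: 3, chi_3: 3, chi_4: 3, chi_5: 0.

Explanation: Use <chi_rho, chi> = (1/|G|) sum_C |C| * chi_rho(C) * conj(chi(C)) with |G| = 8 for each irreducible chi in the table:
  <chi_rho, chi_1> = (1/8)[1*(9)*conj(1) + 1*(9)*conj(1) + 2*(-3)*conj(1) + 2*(-3)*conj(1) + 2*(-3)*conj(1)]
      = (1/8)[(9) + (9) + (-6) + (-6) + (-6)] = 0/8 = 0
  <chi_rho, chi_2> = (1/8)[1*(9)*conj(1) + 1*(9)*conj(1) + 2*(-3)*conj(1) + 2*(-3)*conj(-1) + 2*(-3)*conj(-1)]
      = (1/8)[(9) + (9) + (-6) + (6) + (6)] = 24/8 = 3
  <chi_rho, chi_3> = (1/8)[1*(9)*conj(1) + 1*(9)*conj(1) + 2*(-3)*conj(-1) + 2*(-3)*conj(1) + 2*(-3)*conj(-1)]
      = (1/8)[(9) + (9) + (6) + (-6) + (6)] = 24/8 = 3
  <chi_rho, chi_4> = (1/8)[1*(9)*conj(1) + 1*(9)*conj(1) + 2*(-3)*conj(-1) + 2*(-3)*conj(-1) + 2*(-3)*conj(1)]
      = (1/8)[(9) + (9) + (6) + (6) + (-6)] = 24/8 = 3
  <chi_rho, chi_5> = (1/8)[1*(9)*conj(2) + 1*(9)*conj(-2) + 2*(-3)*conj(0) + 2*(-3)*conj(0) + 2*(-3)*conj(0)]
      = (1/8)[(18) + (-18) + (0) + (0) + (0)] = 0/8 = 0
Dimension check: dim(rho) = sum (mult * dim) = 0*1 + 3*1 + 3*1 + 3*1 + 0*2 = 9 = chi_rho(e) = 9.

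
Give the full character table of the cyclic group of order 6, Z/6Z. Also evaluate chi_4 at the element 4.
Character table of Z/6Z (irreps indexed chi_0,...,chi_5 with chi_k(m) = zeta_6^(k*m), zeta_6 = exp(2*pi*i/6)):
  irrep \ class  {0} (size 1)  {1} (size 1)    {2} (size 1)    {3} (size 1)  {4} (size 1)    {5} (size 1)  
  chi_0          1             1               1               1             1               1             
  chi_1          1             exp(I*pi/3)     exp(2*I*pi/3)   -1            exp(-2*I*pi/3)  exp(-I*pi/3)  
  chi_2          1             exp(2*I*pi/3)   exp(-2*I*pi/3)  1             exp(2*I*pi/3)   exp(-2*I*pi/3)
  chi_3          1             -1              1               -1            1               -1            
  chi_4          1             exp(-2*I*pi/3)  exp(2*I*pi/3)   1             exp(-2*I*pi/3)  exp(2*I*pi/3) 
  chi_5          1             exp(-I*pi/3)    exp(-2*I*pi/3)  -1            exp(2*I*pi/3)   exp(I*pi/3)   

Spot check: chi_4(4) = zeta_6^(4*4) = zeta_6^16 = exp(-2*I*pi/3).

Solution. Z/6Z is abelian, so all 6 irreducible complex representations are 1-dimensional. They are given by chi_k(m) = zeta_6^(k*m) for k = 0,...,5. Row orthogonality: sum_m chi_k(m) conj(chi_l(m)) = 6 * [k = l].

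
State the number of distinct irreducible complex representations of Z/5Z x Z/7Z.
35

Solution. The number of irreducible complex representations of a finite group equals its number of conjugacy classes. Z/5Z x Z/7Z is abelian of order 35, so every element is its own conjugacy class: 35 classes, so Z/5Z x Z/7Z (order 35) has exactly 35 irreducible complex representations.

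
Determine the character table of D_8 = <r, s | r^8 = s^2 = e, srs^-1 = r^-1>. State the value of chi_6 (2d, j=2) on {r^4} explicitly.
Conjugacy classes: {e} of size 1, {r^4} of size 1, {r^1, r^7} of size 2, {r^2, r^6} of size 2, {r^3, r^5} of size 2, {s, sr^2, ...} of size 4, {sr, sr^3, ...} of size 4.
Character table:
  irrep \ class              {e} (size 1)  {r^4} (size 1)  {r^1, r^7} (size 2)  {r^2, r^6} (size 2)  {r^3, r^5} (size 2)  {s, sr^2, ...} (size 4)  {sr, sr^3, ...} (size 4)
  chi_1 (triv)               1             1               1                    1                    1                    1                        1                       
  chi_2 (sign: r->1, s->-1)  1             1               1                    1                    1                    -1                       -1                      
  chi_3 (r->-1, s->1)        1             1               -1                   1                    -1                   1                        -1                      
  chi_4 (r->-1, s->-1)       1             1               -1                   1                    -1                   -1                       1                       
  chi_5 (2d, j=1)            2             -2              sqrt(2)              0                    -sqrt(2)             0                        0                       
  chi_6 (2d, j=2)            2             2               0                    -2                   0                    0                        0                       
  chi_7 (2d, j=3)            2             -2              -sqrt(2)             0                    sqrt(2)              0                        0                       

Spot check: chi_6 (2d, j=2) on {r^4} = 2.

Explanation: D_8 has order 2*8 = 16 with 7 conjugacy classes, hence 7 irreducibles. Sum of squared dims 1 + 1 + 1 + 1 + 4 + 4 + 4 = 16 = |G|. Linear characters come from the abelianisation; the 2-dimensional irreps have character r^k -> 2*cos(2*pi*j*k/8), reflections -> 0.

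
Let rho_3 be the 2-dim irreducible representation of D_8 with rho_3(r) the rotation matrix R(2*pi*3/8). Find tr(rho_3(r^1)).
chi_{rho_3}(r^1) = 2*cos(2*pi*3*1/8) = -sqrt(2)

Why: rho_3(r^1) is rotation by angle 2*pi*3*1/8, whose trace is 2*cos(2*pi*3*1/8) = -sqrt(2).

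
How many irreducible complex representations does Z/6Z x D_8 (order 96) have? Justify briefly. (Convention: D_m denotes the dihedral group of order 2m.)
42

Solution. The number of irreducible complex representations of a finite group equals its number of conjugacy classes. For a direct product, #classes(G x H) = #classes(G) * #classes(H). Z/6Z has 6 classes (abelian), D_8 has 7 classes, so 6 * 7 = 42, so Z/6Z x D_8 (order 96) has exactly 42 irreducible complex representations.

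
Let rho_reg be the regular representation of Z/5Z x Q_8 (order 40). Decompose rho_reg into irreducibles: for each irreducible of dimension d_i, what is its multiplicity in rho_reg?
Each irreducible V_i of dimension d_i appears with multiplicity d_i, i.e. rho_reg = (direct sum over all irreducibles V_i) d_i V_i. The irreducible dimensions for Z/5Z x Q_8 are 1, 1, 1, 1, 1, 1, 1, 1, 1, 1, 1, 1, 1, 1, 1, 1, 1, 1, 1, 1, 2, 2, 2, 2, 2: 20 irreducibles of dimension 1, each with multiplicity 1; 5 irreducibles of dimension 2, each with multiplicity 2. Total dimension 20*1*1 + 5*2*2 = 40 = |G|.

Working: General theorem: in the regular representation of a finite group G, each irreducible appears with multiplicity equal to its dimension. Check: dim(rho_reg) = sum d_i^2 = 1 + 1 + 1 + 1 + 1 + 1 + 1 + 1 + 1 + 1 + 1 + 1 + 1 + 1 + 1 + 1 + 1 + 1 + 1 + 1 + 4 + 4 + 4 + 4 + 4 = 40 = |G|.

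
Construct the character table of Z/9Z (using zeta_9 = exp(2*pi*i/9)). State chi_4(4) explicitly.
Character table of Z/9Z (irreps indexed chi_0,...,chi_8 with chi_k(m) = zeta_9^(k*m), zeta_9 = exp(2*pi*i/9)):
  irrep \ class  {0} (size 1)  {1} (size 1)    {2} (size 1)    {3} (size 1)    {4} (size 1)    {5} (size 1)    {6} (size 1)    {7} (size 1)    {8} (size 1)  
  chi_0          1             1               1               1               1               1               1               1               1             
  chi_1          1             exp(2*I*pi/9)   exp(4*I*pi/9)   exp(2*I*pi/3)   exp(8*I*pi/9)   exp(-8*I*pi/9)  exp(-2*I*pi/3)  exp(-4*I*pi/9)  exp(-2*I*pi/9)
  chi_2          1             exp(4*I*pi/9)   exp(8*I*pi/9)   exp(-2*I*pi/3)  exp(-2*I*pi/9)  exp(2*I*pi/9)   exp(2*I*pi/3)   exp(-8*I*pi/9)  exp(-4*I*pi/9)
  chi_3          1             exp(2*I*pi/3)   exp(-2*I*pi/3)  1               exp(2*I*pi/3)   exp(-2*I*pi/3)  1               exp(2*I*pi/3)   exp(-2*I*pi/3)
  chi_4          1             exp(8*I*pi/9)   exp(-2*I*pi/9)  exp(2*I*pi/3)   exp(-4*I*pi/9)  exp(4*I*pi/9)   exp(-2*I*pi/3)  exp(2*I*pi/9)   exp(-8*I*pi/9)
  chi_5          1             exp(-8*I*pi/9)  exp(2*I*pi/9)   exp(-2*I*pi/3)  exp(4*I*pi/9)   exp(-4*I*pi/9)  exp(2*I*pi/3)   exp(-2*I*pi/9)  exp(8*I*pi/9) 
  chi_6          1             exp(-2*I*pi/3)  exp(2*I*pi/3)   1               exp(-2*I*pi/3)  exp(2*I*pi/3)   1               exp(-2*I*pi/3)  exp(2*I*pi/3) 
  chi_7          1             exp(-4*I*pi/9)  exp(-8*I*pi/9)  exp(2*I*pi/3)   exp(2*I*pi/9)   exp(-2*I*pi/9)  exp(-2*I*pi/3)  exp(8*I*pi/9)   exp(4*I*pi/9) 
  chi_8          1             exp(-2*I*pi/9)  exp(-4*I*pi/9)  exp(-2*I*pi/3)  exp(-8*I*pi/9)  exp(8*I*pi/9)   exp(2*I*pi/3)   exp(4*I*pi/9)   exp(2*I*pi/9) 

Spot check: chi_4(4) = zeta_9^(4*4) = zeta_9^16 = exp(-4*I*pi/9).

Details: Z/9Z is abelian, so all 9 irreducible complex representations are 1-dimensional. They are given by chi_k(m) = zeta_9^(k*m) for k = 0,...,8. Row orthogonality: sum_m chi_k(m) conj(chi_l(m)) = 9 * [k = l].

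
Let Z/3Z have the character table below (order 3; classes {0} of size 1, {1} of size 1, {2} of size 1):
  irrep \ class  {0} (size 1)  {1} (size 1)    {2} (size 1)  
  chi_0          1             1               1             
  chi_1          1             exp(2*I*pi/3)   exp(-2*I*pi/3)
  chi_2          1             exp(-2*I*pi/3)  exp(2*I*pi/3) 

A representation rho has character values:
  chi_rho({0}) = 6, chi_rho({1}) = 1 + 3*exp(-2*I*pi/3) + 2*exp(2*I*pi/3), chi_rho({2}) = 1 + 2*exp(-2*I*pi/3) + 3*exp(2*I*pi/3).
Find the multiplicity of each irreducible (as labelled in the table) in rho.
Multiplicities: chi_0: 1, chi_1: 2, chi_2: 3.

Details: Use <chi_rho, chi> = (1/|G|) sum_C |C| * chi_rho(C) * conj(chi(C)) with |G| = 3 for each irreducible chi in the table:
  <chi_rho, chi_0> = (1/3)[1*(6)*conj(1) + 1*(1 + 3*exp(-2*I*pi/3) + 2*exp(2*I*pi/3))*conj(1) + 1*(1 + 2*exp(-2*I*pi/3) + 3*exp(2*I*pi/3))*conj(1)]
      = (1/3)[(6) + (1 + 3*exp(-2*I*pi/3) + 2*exp(2*I*pi/3)) + (1 + 2*exp(-2*I*pi/3) + 3*exp(2*I*pi/3))] = 3/3 = 1
  <chi_rho, chi_1> = (1/3)[1*(6)*conj(1) + 1*(1 + 3*exp(-2*I*pi/3) + 2*exp(2*I*pi/3))*conj(exp(2*I*pi/3)) + 1*(1 + 2*exp(-2*I*pi/3) + 3*exp(2*I*pi/3))*conj(exp(-2*I*pi/3))]
      = (1/3)[(6) + (2 + exp(-2*I*pi/3) + 3*exp(2*I*pi/3)) + (2 + 3*exp(-2*I*pi/3) + exp(2*I*pi/3))] = 6/3 = 2
  <chi_rho, chi_2> = (1/3)[1*(6)*conj(1) + 1*(1 + 3*exp(-2*I*pi/3) + 2*exp(2*I*pi/3))*conj(exp(-2*I*pi/3)) + 1*(1 + 2*exp(-2*I*pi/3) + 3*exp(2*I*pi/3))*conj(exp(2*I*pi/3))]
      = (1/3)[(6) + (3 + 2*exp(-2*I*pi/3) + exp(2*I*pi/3)) + (3 + exp(-2*I*pi/3) + 2*exp(2*I*pi/3))] = 9/3 = 3
(Exp terms are combined using exp(i*s)*conj(exp(i*t)) = exp(i*(s-t)), and sums of them are collapsed using the identity that for every m > 1 the m distinct m-th roots of unity sum to 0, e.g. 1 + exp(2*I*pi/3) + exp(-2*I*pi/3) = 0.)
Dimension check: dim(rho) = sum (mult * dim) = 1*1 + 2*1 + 3*1 = 6 = chi_rho(e) = 6.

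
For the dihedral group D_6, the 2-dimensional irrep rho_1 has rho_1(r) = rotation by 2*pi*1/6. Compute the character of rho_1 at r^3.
chi_{rho_1}(r^3) = 2*cos(2*pi*1*3/6) = -2

rho_1(r^3) is rotation by angle 2*pi*1*3/6, whose trace is 2*cos(2*pi*1*3/6) = -2.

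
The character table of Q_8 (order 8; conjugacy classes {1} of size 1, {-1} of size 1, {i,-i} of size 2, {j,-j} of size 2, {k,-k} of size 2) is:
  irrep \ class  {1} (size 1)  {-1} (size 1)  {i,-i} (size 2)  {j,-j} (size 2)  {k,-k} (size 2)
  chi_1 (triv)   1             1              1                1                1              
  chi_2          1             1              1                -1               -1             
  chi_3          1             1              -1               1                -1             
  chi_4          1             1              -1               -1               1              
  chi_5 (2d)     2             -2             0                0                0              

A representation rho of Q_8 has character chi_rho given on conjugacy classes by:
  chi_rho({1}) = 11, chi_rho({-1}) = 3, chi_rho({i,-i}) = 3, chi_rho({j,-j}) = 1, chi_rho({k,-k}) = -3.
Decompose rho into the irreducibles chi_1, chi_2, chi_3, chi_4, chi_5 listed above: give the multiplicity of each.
Multiplicities: chi_1: 2, chi_2: 3, chi_3: 2, chi_4: 0, chi_5: 2.

Proof sketch: Use <chi_rho, chi> = (1/|G|) sum_C |C| * chi_rho(C) * conj(chi(C)) with |G| = 8 for each irreducible chi in the table:
  <chi_rho, chi_1> = (1/8)[1*(11)*conj(1) + 1*(3)*conj(1) + 2*(3)*conj(1) + 2*(1)*conj(1) + 2*(-3)*conj(1)]
      = (1/8)[(11) + (3) + (6) + (2) + (-6)] = 16/8 = 2
  <chi_rho, chi_2> = (1/8)[1*(11)*conj(1) + 1*(3)*conj(1) + 2*(3)*conj(1) + 2*(1)*conj(-1) + 2*(-3)*conj(-1)]
      = (1/8)[(11) + (3) + (6) + (-2) + (6)] = 24/8 = 3
  <chi_rho, chi_3> = (1/8)[1*(11)*conj(1) + 1*(3)*conj(1) + 2*(3)*conj(-1) + 2*(1)*conj(1) + 2*(-3)*conj(-1)]
      = (1/8)[(11) + (3) + (-6) + (2) + (6)] = 16/8 = 2
  <chi_rho, chi_4> = (1/8)[1*(11)*conj(1) + 1*(3)*conj(1) + 2*(3)*conj(-1) + 2*(1)*conj(-1) + 2*(-3)*conj(1)]
      = (1/8)[(11) + (3) + (-6) + (-2) + (-6)] = 0/8 = 0
  <chi_rho, chi_5> = (1/8)[1*(11)*conj(2) + 1*(3)*conj(-2) + 2*(3)*conj(0) + 2*(1)*conj(0) + 2*(-3)*conj(0)]
      = (1/8)[(22) + (-6) + (0) + (0) + (0)] = 16/8 = 2
Dimension check: dim(rho) = sum (mult * dim) = 2*1 + 3*1 + 2*1 + 0*1 + 2*2 = 11 = chi_rho(e) = 11.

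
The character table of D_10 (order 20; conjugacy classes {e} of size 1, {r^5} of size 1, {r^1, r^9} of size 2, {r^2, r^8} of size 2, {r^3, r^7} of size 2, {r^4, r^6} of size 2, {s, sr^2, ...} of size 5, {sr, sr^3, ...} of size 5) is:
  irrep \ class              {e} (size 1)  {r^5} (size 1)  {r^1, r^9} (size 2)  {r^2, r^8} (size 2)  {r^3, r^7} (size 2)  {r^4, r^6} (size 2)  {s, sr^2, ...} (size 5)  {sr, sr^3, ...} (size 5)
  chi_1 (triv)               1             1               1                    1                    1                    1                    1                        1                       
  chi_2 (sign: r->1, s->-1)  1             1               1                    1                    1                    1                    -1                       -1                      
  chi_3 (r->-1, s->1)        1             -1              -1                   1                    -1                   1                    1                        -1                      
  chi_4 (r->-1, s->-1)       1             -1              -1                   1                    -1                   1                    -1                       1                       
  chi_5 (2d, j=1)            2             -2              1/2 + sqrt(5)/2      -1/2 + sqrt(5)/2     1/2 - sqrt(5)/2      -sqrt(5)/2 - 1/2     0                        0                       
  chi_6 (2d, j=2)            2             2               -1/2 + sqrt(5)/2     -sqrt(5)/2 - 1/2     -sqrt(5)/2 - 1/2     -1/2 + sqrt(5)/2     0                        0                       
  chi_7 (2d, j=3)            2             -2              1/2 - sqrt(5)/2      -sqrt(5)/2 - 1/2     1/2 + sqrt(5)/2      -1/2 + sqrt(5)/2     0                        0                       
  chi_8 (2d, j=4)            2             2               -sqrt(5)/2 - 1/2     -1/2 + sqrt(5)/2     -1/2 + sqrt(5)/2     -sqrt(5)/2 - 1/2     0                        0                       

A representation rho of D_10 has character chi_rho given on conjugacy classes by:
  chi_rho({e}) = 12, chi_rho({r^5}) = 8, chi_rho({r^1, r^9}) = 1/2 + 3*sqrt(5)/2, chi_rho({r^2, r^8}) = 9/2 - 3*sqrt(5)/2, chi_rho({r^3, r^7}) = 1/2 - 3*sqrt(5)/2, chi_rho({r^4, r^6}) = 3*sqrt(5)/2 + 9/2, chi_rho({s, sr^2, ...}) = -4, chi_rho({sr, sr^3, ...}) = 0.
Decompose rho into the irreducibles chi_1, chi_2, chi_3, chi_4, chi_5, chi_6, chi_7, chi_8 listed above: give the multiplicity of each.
Multiplicities: chi_1: 1, chi_2: 3, chi_3: 0, chi_4: 2, chi_5: 0, chi_6: 3, chi_7: 0, chi_8: 0.

Reasoning: Use <chi_rho, chi> = (1/|G|) sum_C |C| * chi_rho(C) * conj(chi(C)) with |G| = 20 for each irreducible chi in the table:
  <chi_rho, chi_1> = (1/20)[1*(12)*conj(1) + 1*(8)*conj(1) + 2*(1/2 + 3*sqrt(5)/2)*conj(1) + 2*(9/2 - 3*sqrt(5)/2)*conj(1) + 2*(1/2 - 3*sqrt(5)/2)*conj(1) + 2*(3*sqrt(5)/2 + 9/2)*conj(1) + 5*(-4)*conj(1) + 5*(0)*conj(1)]
      = (1/20)[(12) + (8) + (1 + 3*sqrt(5)) + (9 - 3*sqrt(5)) + (1 - 3*sqrt(5)) + (3*sqrt(5) + 9) + (-20) + (0)] = 20/20 = 1
  <chi_rho, chi_2> = (1/20)[1*(12)*conj(1) + 1*(8)*conj(1) + 2*(1/2 + 3*sqrt(5)/2)*conj(1) + 2*(9/2 - 3*sqrt(5)/2)*conj(1) + 2*(1/2 - 3*sqrt(5)/2)*conj(1) + 2*(3*sqrt(5)/2 + 9/2)*conj(1) + 5*(-4)*conj(-1) + 5*(0)*conj(-1)]
      = (1/20)[(12) + (8) + (1 + 3*sqrt(5)) + (9 - 3*sqrt(5)) + (1 - 3*sqrt(5)) + (3*sqrt(5) + 9) + (20) + (0)] = 60/20 = 3
  <chi_rho, chi_3> = (1/20)[1*(12)*conj(1) + 1*(8)*conj(-1) + 2*(1/2 + 3*sqrt(5)/2)*conj(-1) + 2*(9/2 - 3*sqrt(5)/2)*conj(1) + 2*(1/2 - 3*sqrt(5)/2)*conj(-1) + 2*(3*sqrt(5)/2 + 9/2)*conj(1) + 5*(-4)*conj(1) + 5*(0)*conj(-1)]
      = (1/20)[(12) + (-8) + (-3*sqrt(5) - 1) + (9 - 3*sqrt(5)) + (-1 + 3*sqrt(5)) + (3*sqrt(5) + 9) + (-20) + (0)] = 0/20 = 0
  <chi_rho, chi_4> = (1/20)[1*(12)*conj(1) + 1*(8)*conj(-1) + 2*(1/2 + 3*sqrt(5)/2)*conj(-1) + 2*(9/2 - 3*sqrt(5)/2)*conj(1) + 2*(1/2 - 3*sqrt(5)/2)*conj(-1) + 2*(3*sqrt(5)/2 + 9/2)*conj(1) + 5*(-4)*conj(-1) + 5*(0)*conj(1)]
      = (1/20)[(12) + (-8) + (-3*sqrt(5) - 1) + (9 - 3*sqrt(5)) + (-1 + 3*sqrt(5)) + (3*sqrt(5) + 9) + (20) + (0)] = 40/20 = 2
  <chi_rho, chi_5> = (1/20)[1*(12)*conj(2) + 1*(8)*conj(-2) + 2*(1/2 + 3*sqrt(5)/2)*conj(1/2 + sqrt(5)/2) + 2*(9/2 - 3*sqrt(5)/2)*conj(-1/2 + sqrt(5)/2) + 2*(1/2 - 3*sqrt(5)/2)*conj(1/2 - sqrt(5)/2) + 2*(3*sqrt(5)/2 + 9/2)*conj(-sqrt(5)/2 - 1/2) + 5*(-4)*conj(0) + 5*(0)*conj(0)]
      = (1/20)[(24) + (-16) + (2*sqrt(5) + 8) + (-12 + 6*sqrt(5)) + (8 - 2*sqrt(5)) + (-6*sqrt(5) - 12) + (0) + (0)] = 0/20 = 0
  <chi_rho, chi_6> = (1/20)[1*(12)*conj(2) + 1*(8)*conj(2) + 2*(1/2 + 3*sqrt(5)/2)*conj(-1/2 + sqrt(5)/2) + 2*(9/2 - 3*sqrt(5)/2)*conj(-sqrt(5)/2 - 1/2) + 2*(1/2 - 3*sqrt(5)/2)*conj(-sqrt(5)/2 - 1/2) + 2*(3*sqrt(5)/2 + 9/2)*conj(-1/2 + sqrt(5)/2) + 5*(-4)*conj(0) + 5*(0)*conj(0)]
      = (1/20)[(24) + (16) + (7 - sqrt(5)) + (3 - 3*sqrt(5)) + (sqrt(5) + 7) + (3 + 3*sqrt(5)) + (0) + (0)] = 60/20 = 3
  <chi_rho, chi_7> = (1/20)[1*(12)*conj(2) + 1*(8)*conj(-2) + 2*(1/2 + 3*sqrt(5)/2)*conj(1/2 - sqrt(5)/2) + 2*(9/2 - 3*sqrt(5)/2)*conj(-sqrt(5)/2 - 1/2) + 2*(1/2 - 3*sqrt(5)/2)*conj(1/2 + sqrt(5)/2) + 2*(3*sqrt(5)/2 + 9/2)*conj(-1/2 + sqrt(5)/2) + 5*(-4)*conj(0) + 5*(0)*conj(0)]
      = (1/20)[(24) + (-16) + (-7 + sqrt(5)) + (3 - 3*sqrt(5)) + (-7 - sqrt(5)) + (3 + 3*sqrt(5)) + (0) + (0)] = 0/20 = 0
  <chi_rho, chi_8> = (1/20)[1*(12)*conj(2) + 1*(8)*conj(2) + 2*(1/2 + 3*sqrt(5)/2)*conj(-sqrt(5)/2 - 1/2) + 2*(9/2 - 3*sqrt(5)/2)*conj(-1/2 + sqrt(5)/2) + 2*(1/2 - 3*sqrt(5)/2)*conj(-1/2 + sqrt(5)/2) + 2*(3*sqrt(5)/2 + 9/2)*conj(-sqrt(5)/2 - 1/2) + 5*(-4)*conj(0) + 5*(0)*conj(0)]
      = (1/20)[(24) + (16) + (-8 - 2*sqrt(5)) + (-12 + 6*sqrt(5)) + (-8 + 2*sqrt(5)) + (-6*sqrt(5) - 12) + (0) + (0)] = 0/20 = 0
Dimension check: dim(rho) = sum (mult * dim) = 1*1 + 3*1 + 0*1 + 2*1 + 0*2 + 3*2 + 0*2 + 0*2 = 12 = chi_rho(e) = 12.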